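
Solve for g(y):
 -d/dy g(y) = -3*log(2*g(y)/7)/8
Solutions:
 -8*Integral(1/(log(_y) - log(7) + log(2)), (_y, g(y)))/3 = C1 - y


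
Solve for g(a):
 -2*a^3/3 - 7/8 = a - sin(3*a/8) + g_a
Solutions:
 g(a) = C1 - a^4/6 - a^2/2 - 7*a/8 - 8*cos(3*a/8)/3


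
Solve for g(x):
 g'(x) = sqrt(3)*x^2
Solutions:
 g(x) = C1 + sqrt(3)*x^3/3


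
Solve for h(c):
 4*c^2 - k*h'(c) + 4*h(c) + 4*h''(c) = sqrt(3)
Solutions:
 h(c) = C1*exp(c*(k - sqrt(k^2 - 64))/8) + C2*exp(c*(k + sqrt(k^2 - 64))/8) - c^2 - c*k/2 - k^2/8 + sqrt(3)/4 + 2


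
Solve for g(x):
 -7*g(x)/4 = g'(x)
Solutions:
 g(x) = C1*exp(-7*x/4)


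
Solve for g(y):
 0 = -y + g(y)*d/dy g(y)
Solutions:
 g(y) = -sqrt(C1 + y^2)
 g(y) = sqrt(C1 + y^2)


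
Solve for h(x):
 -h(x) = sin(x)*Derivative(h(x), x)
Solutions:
 h(x) = C1*sqrt(cos(x) + 1)/sqrt(cos(x) - 1)


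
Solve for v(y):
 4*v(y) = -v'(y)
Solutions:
 v(y) = C1*exp(-4*y)


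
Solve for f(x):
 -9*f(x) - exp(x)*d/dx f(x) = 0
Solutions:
 f(x) = C1*exp(9*exp(-x))


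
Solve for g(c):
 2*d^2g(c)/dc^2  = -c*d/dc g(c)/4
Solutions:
 g(c) = C1 + C2*erf(c/4)


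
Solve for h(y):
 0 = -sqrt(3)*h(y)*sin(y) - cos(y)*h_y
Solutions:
 h(y) = C1*cos(y)^(sqrt(3))


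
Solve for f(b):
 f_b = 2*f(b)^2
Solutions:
 f(b) = -1/(C1 + 2*b)


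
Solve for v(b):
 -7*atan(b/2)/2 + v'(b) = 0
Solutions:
 v(b) = C1 + 7*b*atan(b/2)/2 - 7*log(b^2 + 4)/2


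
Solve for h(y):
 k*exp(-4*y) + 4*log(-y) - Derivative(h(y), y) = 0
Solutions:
 h(y) = C1 - k*exp(-4*y)/4 + 4*y*log(-y) - 4*y


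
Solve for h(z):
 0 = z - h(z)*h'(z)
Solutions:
 h(z) = -sqrt(C1 + z^2)
 h(z) = sqrt(C1 + z^2)


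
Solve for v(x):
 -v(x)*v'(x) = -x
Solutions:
 v(x) = -sqrt(C1 + x^2)
 v(x) = sqrt(C1 + x^2)


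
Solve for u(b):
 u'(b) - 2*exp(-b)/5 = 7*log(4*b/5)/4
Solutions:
 u(b) = C1 + 7*b*log(b)/4 + 7*b*(-log(5) - 1 + 2*log(2))/4 - 2*exp(-b)/5


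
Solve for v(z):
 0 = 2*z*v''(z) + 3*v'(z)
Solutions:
 v(z) = C1 + C2/sqrt(z)


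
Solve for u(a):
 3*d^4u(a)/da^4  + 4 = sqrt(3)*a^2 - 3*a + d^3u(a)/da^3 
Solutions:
 u(a) = C1 + C2*a + C3*a^2 + C4*exp(a/3) - sqrt(3)*a^5/60 + a^4*(1 - 2*sqrt(3))/8 + a^3*(13/6 - 3*sqrt(3))


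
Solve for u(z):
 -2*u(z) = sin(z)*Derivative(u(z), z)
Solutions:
 u(z) = C1*(cos(z) + 1)/(cos(z) - 1)


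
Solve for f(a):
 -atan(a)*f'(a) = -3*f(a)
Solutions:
 f(a) = C1*exp(3*Integral(1/atan(a), a))


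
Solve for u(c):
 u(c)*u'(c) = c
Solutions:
 u(c) = -sqrt(C1 + c^2)
 u(c) = sqrt(C1 + c^2)


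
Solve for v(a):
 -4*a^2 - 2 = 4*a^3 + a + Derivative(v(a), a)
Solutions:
 v(a) = C1 - a^4 - 4*a^3/3 - a^2/2 - 2*a


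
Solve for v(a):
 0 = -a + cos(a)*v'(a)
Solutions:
 v(a) = C1 + Integral(a/cos(a), a)


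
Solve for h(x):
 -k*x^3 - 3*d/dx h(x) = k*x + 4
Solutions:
 h(x) = C1 - k*x^4/12 - k*x^2/6 - 4*x/3


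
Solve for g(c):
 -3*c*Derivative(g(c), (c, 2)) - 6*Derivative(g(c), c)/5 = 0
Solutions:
 g(c) = C1 + C2*c^(3/5)


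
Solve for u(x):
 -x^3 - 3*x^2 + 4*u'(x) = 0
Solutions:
 u(x) = C1 + x^4/16 + x^3/4


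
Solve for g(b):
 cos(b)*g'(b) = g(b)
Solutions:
 g(b) = C1*sqrt(sin(b) + 1)/sqrt(sin(b) - 1)


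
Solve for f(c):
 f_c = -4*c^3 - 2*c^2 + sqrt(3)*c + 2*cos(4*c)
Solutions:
 f(c) = C1 - c^4 - 2*c^3/3 + sqrt(3)*c^2/2 + sin(4*c)/2


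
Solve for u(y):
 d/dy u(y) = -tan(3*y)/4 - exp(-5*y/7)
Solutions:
 u(y) = C1 - log(tan(3*y)^2 + 1)/24 + 7*exp(-5*y/7)/5


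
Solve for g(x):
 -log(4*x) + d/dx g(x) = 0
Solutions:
 g(x) = C1 + x*log(x) - x + x*log(4)


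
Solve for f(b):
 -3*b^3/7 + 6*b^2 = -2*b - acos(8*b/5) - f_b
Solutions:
 f(b) = C1 + 3*b^4/28 - 2*b^3 - b^2 - b*acos(8*b/5) + sqrt(25 - 64*b^2)/8


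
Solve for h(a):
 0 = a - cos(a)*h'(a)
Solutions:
 h(a) = C1 + Integral(a/cos(a), a)


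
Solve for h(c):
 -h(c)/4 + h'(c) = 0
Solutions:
 h(c) = C1*exp(c/4)


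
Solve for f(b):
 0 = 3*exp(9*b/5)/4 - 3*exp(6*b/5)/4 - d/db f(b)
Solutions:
 f(b) = C1 + 5*exp(9*b/5)/12 - 5*exp(6*b/5)/8


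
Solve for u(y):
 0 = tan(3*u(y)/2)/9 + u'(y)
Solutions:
 u(y) = -2*asin(C1*exp(-y/6))/3 + 2*pi/3
 u(y) = 2*asin(C1*exp(-y/6))/3


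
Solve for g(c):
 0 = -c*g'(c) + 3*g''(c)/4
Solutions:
 g(c) = C1 + C2*erfi(sqrt(6)*c/3)


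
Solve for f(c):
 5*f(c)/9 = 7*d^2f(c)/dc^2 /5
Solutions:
 f(c) = C1*exp(-5*sqrt(7)*c/21) + C2*exp(5*sqrt(7)*c/21)


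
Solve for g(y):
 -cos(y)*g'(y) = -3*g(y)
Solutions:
 g(y) = C1*(sin(y) + 1)^(3/2)/(sin(y) - 1)^(3/2)


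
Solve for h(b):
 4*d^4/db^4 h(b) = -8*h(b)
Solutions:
 h(b) = (C1*sin(2^(3/4)*b/2) + C2*cos(2^(3/4)*b/2))*exp(-2^(3/4)*b/2) + (C3*sin(2^(3/4)*b/2) + C4*cos(2^(3/4)*b/2))*exp(2^(3/4)*b/2)


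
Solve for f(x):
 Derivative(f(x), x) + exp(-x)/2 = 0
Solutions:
 f(x) = C1 + exp(-x)/2


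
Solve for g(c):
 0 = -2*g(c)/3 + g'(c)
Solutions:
 g(c) = C1*exp(2*c/3)


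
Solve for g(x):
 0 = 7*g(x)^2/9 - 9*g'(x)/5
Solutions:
 g(x) = -81/(C1 + 35*x)


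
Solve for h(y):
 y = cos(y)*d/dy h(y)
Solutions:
 h(y) = C1 + Integral(y/cos(y), y)


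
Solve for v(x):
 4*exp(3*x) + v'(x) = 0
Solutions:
 v(x) = C1 - 4*exp(3*x)/3


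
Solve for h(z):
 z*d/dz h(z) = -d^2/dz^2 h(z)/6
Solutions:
 h(z) = C1 + C2*erf(sqrt(3)*z)


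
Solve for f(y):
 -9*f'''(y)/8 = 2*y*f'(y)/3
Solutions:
 f(y) = C1 + Integral(C2*airyai(-2*2^(1/3)*y/3) + C3*airybi(-2*2^(1/3)*y/3), y)


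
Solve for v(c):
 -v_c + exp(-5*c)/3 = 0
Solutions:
 v(c) = C1 - exp(-5*c)/15


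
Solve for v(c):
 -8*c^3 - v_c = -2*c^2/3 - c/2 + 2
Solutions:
 v(c) = C1 - 2*c^4 + 2*c^3/9 + c^2/4 - 2*c


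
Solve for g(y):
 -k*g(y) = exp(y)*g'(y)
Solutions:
 g(y) = C1*exp(k*exp(-y))


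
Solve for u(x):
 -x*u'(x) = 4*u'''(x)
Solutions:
 u(x) = C1 + Integral(C2*airyai(-2^(1/3)*x/2) + C3*airybi(-2^(1/3)*x/2), x)


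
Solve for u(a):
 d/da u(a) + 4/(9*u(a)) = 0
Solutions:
 u(a) = -sqrt(C1 - 8*a)/3
 u(a) = sqrt(C1 - 8*a)/3


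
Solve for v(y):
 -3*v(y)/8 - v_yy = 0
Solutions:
 v(y) = C1*sin(sqrt(6)*y/4) + C2*cos(sqrt(6)*y/4)


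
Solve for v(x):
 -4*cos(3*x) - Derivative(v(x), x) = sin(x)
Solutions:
 v(x) = C1 - 4*sin(3*x)/3 + cos(x)


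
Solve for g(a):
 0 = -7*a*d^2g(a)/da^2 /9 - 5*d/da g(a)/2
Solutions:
 g(a) = C1 + C2/a^(31/14)


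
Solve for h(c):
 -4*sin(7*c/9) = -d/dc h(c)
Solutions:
 h(c) = C1 - 36*cos(7*c/9)/7


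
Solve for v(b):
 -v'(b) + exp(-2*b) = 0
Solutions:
 v(b) = C1 - exp(-2*b)/2


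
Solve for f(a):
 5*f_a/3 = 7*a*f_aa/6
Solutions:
 f(a) = C1 + C2*a^(17/7)


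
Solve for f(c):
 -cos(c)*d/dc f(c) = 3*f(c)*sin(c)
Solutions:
 f(c) = C1*cos(c)^3


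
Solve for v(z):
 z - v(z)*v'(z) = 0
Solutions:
 v(z) = -sqrt(C1 + z^2)
 v(z) = sqrt(C1 + z^2)


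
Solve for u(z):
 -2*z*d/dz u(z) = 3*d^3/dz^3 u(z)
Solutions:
 u(z) = C1 + Integral(C2*airyai(-2^(1/3)*3^(2/3)*z/3) + C3*airybi(-2^(1/3)*3^(2/3)*z/3), z)


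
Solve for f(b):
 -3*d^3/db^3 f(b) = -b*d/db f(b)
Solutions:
 f(b) = C1 + Integral(C2*airyai(3^(2/3)*b/3) + C3*airybi(3^(2/3)*b/3), b)


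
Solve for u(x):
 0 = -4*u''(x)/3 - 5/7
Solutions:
 u(x) = C1 + C2*x - 15*x^2/56


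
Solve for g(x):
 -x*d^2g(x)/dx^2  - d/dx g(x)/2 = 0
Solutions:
 g(x) = C1 + C2*sqrt(x)


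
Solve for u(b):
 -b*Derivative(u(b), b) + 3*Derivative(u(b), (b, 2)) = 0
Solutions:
 u(b) = C1 + C2*erfi(sqrt(6)*b/6)


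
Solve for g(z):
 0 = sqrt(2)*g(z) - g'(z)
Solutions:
 g(z) = C1*exp(sqrt(2)*z)


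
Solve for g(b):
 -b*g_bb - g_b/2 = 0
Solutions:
 g(b) = C1 + C2*sqrt(b)


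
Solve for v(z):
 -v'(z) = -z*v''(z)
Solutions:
 v(z) = C1 + C2*z^2


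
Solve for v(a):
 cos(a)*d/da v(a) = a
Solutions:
 v(a) = C1 + Integral(a/cos(a), a)


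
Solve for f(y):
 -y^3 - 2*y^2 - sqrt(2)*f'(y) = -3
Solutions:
 f(y) = C1 - sqrt(2)*y^4/8 - sqrt(2)*y^3/3 + 3*sqrt(2)*y/2


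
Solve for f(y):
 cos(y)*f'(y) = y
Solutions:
 f(y) = C1 + Integral(y/cos(y), y)


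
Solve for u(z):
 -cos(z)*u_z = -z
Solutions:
 u(z) = C1 + Integral(z/cos(z), z)


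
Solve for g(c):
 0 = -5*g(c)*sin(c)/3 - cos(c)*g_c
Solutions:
 g(c) = C1*cos(c)^(5/3)


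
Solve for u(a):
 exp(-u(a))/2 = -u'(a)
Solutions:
 u(a) = log(C1 - a/2)


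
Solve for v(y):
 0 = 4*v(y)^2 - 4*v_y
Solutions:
 v(y) = -1/(C1 + y)


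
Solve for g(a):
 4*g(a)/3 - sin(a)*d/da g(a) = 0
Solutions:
 g(a) = C1*(cos(a) - 1)^(2/3)/(cos(a) + 1)^(2/3)


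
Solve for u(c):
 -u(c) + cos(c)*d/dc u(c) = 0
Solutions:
 u(c) = C1*sqrt(sin(c) + 1)/sqrt(sin(c) - 1)


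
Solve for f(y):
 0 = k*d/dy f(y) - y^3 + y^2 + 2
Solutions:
 f(y) = C1 + y^4/(4*k) - y^3/(3*k) - 2*y/k


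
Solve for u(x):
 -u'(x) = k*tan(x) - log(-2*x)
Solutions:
 u(x) = C1 + k*log(cos(x)) + x*log(-x) - x + x*log(2)


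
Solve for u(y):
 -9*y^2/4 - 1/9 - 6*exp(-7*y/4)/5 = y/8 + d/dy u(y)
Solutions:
 u(y) = C1 - 3*y^3/4 - y^2/16 - y/9 + 24*exp(-7*y/4)/35


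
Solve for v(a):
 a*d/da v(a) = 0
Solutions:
 v(a) = C1


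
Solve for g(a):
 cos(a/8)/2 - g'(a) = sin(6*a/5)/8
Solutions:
 g(a) = C1 + 4*sin(a/8) + 5*cos(6*a/5)/48


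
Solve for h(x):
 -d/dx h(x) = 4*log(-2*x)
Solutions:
 h(x) = C1 - 4*x*log(-x) + 4*x*(1 - log(2))


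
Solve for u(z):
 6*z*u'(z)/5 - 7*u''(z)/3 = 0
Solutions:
 u(z) = C1 + C2*erfi(3*sqrt(35)*z/35)


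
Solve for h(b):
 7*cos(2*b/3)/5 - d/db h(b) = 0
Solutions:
 h(b) = C1 + 21*sin(2*b/3)/10


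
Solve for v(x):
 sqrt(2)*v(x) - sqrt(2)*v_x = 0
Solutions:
 v(x) = C1*exp(x)


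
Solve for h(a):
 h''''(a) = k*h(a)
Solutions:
 h(a) = C1*exp(-a*k^(1/4)) + C2*exp(a*k^(1/4)) + C3*exp(-I*a*k^(1/4)) + C4*exp(I*a*k^(1/4))


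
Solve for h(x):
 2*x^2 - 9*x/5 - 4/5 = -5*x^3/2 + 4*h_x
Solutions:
 h(x) = C1 + 5*x^4/32 + x^3/6 - 9*x^2/40 - x/5


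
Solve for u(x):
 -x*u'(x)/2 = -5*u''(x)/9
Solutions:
 u(x) = C1 + C2*erfi(3*sqrt(5)*x/10)


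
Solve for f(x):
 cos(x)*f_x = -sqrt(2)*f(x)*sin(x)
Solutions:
 f(x) = C1*cos(x)^(sqrt(2))


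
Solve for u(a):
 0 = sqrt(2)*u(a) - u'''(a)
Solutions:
 u(a) = C3*exp(2^(1/6)*a) + (C1*sin(2^(1/6)*sqrt(3)*a/2) + C2*cos(2^(1/6)*sqrt(3)*a/2))*exp(-2^(1/6)*a/2)


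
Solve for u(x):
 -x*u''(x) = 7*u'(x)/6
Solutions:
 u(x) = C1 + C2/x^(1/6)


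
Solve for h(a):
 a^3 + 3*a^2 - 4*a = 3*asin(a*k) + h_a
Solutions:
 h(a) = C1 + a^4/4 + a^3 - 2*a^2 - 3*Piecewise((a*asin(a*k) + sqrt(-a^2*k^2 + 1)/k, Ne(k, 0)), (0, True))


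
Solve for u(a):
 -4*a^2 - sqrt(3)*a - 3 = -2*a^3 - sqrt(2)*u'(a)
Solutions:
 u(a) = C1 - sqrt(2)*a^4/4 + 2*sqrt(2)*a^3/3 + sqrt(6)*a^2/4 + 3*sqrt(2)*a/2


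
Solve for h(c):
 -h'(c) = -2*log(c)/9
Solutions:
 h(c) = C1 + 2*c*log(c)/9 - 2*c/9


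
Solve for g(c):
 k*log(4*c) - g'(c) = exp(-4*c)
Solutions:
 g(c) = C1 + c*k*log(c) + c*k*(-1 + 2*log(2)) + exp(-4*c)/4


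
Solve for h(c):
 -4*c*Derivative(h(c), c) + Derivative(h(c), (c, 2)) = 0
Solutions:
 h(c) = C1 + C2*erfi(sqrt(2)*c)


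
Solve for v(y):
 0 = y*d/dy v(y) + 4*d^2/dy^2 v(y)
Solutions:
 v(y) = C1 + C2*erf(sqrt(2)*y/4)


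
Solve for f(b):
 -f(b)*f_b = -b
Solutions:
 f(b) = -sqrt(C1 + b^2)
 f(b) = sqrt(C1 + b^2)


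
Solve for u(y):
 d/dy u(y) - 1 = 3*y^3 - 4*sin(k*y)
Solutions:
 u(y) = C1 + 3*y^4/4 + y + 4*cos(k*y)/k


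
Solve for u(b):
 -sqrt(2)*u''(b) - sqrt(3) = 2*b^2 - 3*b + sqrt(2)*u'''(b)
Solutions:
 u(b) = C1 + C2*b + C3*exp(-b) - sqrt(2)*b^4/12 + 7*sqrt(2)*b^3/12 + b^2*(-7*sqrt(2) - sqrt(6))/4


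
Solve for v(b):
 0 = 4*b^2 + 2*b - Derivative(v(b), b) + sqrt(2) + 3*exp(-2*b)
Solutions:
 v(b) = C1 + 4*b^3/3 + b^2 + sqrt(2)*b - 3*exp(-2*b)/2


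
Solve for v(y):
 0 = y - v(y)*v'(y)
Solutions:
 v(y) = -sqrt(C1 + y^2)
 v(y) = sqrt(C1 + y^2)


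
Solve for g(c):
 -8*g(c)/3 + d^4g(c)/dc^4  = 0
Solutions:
 g(c) = C1*exp(-6^(3/4)*c/3) + C2*exp(6^(3/4)*c/3) + C3*sin(6^(3/4)*c/3) + C4*cos(6^(3/4)*c/3)


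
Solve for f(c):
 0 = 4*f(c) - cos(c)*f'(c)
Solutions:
 f(c) = C1*(sin(c)^2 + 2*sin(c) + 1)/(sin(c)^2 - 2*sin(c) + 1)


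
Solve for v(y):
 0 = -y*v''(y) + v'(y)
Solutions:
 v(y) = C1 + C2*y^2


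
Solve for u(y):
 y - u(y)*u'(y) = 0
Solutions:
 u(y) = -sqrt(C1 + y^2)
 u(y) = sqrt(C1 + y^2)


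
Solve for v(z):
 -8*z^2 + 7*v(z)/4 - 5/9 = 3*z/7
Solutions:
 v(z) = 32*z^2/7 + 12*z/49 + 20/63


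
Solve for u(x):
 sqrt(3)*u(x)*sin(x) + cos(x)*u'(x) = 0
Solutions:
 u(x) = C1*cos(x)^(sqrt(3))


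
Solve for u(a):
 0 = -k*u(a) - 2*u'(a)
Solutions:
 u(a) = C1*exp(-a*k/2)


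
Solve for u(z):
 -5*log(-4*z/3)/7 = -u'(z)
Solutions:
 u(z) = C1 + 5*z*log(-z)/7 + 5*z*(-log(3) - 1 + 2*log(2))/7


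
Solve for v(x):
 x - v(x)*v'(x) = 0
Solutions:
 v(x) = -sqrt(C1 + x^2)
 v(x) = sqrt(C1 + x^2)


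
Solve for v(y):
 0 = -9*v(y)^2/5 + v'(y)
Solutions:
 v(y) = -5/(C1 + 9*y)


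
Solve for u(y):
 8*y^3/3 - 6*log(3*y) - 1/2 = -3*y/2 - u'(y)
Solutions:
 u(y) = C1 - 2*y^4/3 - 3*y^2/4 + 6*y*log(y) - 11*y/2 + 6*y*log(3)


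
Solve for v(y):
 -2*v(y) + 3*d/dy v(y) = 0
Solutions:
 v(y) = C1*exp(2*y/3)


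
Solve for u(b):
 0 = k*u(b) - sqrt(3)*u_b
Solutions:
 u(b) = C1*exp(sqrt(3)*b*k/3)


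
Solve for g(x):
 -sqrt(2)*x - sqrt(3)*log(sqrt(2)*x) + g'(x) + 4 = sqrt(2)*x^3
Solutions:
 g(x) = C1 + sqrt(2)*x^4/4 + sqrt(2)*x^2/2 + sqrt(3)*x*log(x) - 4*x - sqrt(3)*x + sqrt(3)*x*log(2)/2


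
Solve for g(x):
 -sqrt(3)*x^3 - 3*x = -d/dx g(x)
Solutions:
 g(x) = C1 + sqrt(3)*x^4/4 + 3*x^2/2


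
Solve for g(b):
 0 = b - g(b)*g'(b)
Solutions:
 g(b) = -sqrt(C1 + b^2)
 g(b) = sqrt(C1 + b^2)


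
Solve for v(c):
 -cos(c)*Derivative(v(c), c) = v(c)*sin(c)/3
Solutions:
 v(c) = C1*cos(c)^(1/3)


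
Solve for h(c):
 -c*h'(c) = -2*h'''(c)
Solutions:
 h(c) = C1 + Integral(C2*airyai(2^(2/3)*c/2) + C3*airybi(2^(2/3)*c/2), c)


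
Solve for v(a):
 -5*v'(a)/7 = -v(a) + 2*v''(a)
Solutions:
 v(a) = C1*exp(a*(-5 + sqrt(417))/28) + C2*exp(-a*(5 + sqrt(417))/28)


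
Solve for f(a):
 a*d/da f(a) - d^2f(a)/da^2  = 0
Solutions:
 f(a) = C1 + C2*erfi(sqrt(2)*a/2)


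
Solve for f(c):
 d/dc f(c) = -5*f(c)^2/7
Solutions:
 f(c) = 7/(C1 + 5*c)


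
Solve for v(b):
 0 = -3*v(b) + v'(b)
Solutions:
 v(b) = C1*exp(3*b)


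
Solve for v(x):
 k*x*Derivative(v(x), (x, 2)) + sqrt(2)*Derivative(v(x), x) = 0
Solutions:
 v(x) = C1 + x^(((re(k) - sqrt(2))*re(k) + im(k)^2)/(re(k)^2 + im(k)^2))*(C2*sin(sqrt(2)*log(x)*Abs(im(k))/(re(k)^2 + im(k)^2)) + C3*cos(sqrt(2)*log(x)*im(k)/(re(k)^2 + im(k)^2)))


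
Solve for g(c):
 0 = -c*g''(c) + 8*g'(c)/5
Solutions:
 g(c) = C1 + C2*c^(13/5)


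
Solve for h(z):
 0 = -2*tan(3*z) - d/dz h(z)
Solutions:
 h(z) = C1 + 2*log(cos(3*z))/3


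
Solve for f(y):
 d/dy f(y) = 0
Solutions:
 f(y) = C1


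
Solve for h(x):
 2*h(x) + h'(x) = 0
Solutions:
 h(x) = C1*exp(-2*x)


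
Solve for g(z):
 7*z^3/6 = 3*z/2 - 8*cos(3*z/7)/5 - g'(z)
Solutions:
 g(z) = C1 - 7*z^4/24 + 3*z^2/4 - 56*sin(3*z/7)/15


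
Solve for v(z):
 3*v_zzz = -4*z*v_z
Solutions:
 v(z) = C1 + Integral(C2*airyai(-6^(2/3)*z/3) + C3*airybi(-6^(2/3)*z/3), z)


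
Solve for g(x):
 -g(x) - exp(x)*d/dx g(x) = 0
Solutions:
 g(x) = C1*exp(exp(-x))


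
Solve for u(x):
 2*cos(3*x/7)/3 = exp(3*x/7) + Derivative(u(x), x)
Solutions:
 u(x) = C1 - 7*exp(3*x/7)/3 + 14*sin(3*x/7)/9


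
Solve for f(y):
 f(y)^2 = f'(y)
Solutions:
 f(y) = -1/(C1 + y)


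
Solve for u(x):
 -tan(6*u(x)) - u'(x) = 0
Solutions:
 u(x) = -asin(C1*exp(-6*x))/6 + pi/6
 u(x) = asin(C1*exp(-6*x))/6


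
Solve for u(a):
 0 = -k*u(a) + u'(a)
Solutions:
 u(a) = C1*exp(a*k)


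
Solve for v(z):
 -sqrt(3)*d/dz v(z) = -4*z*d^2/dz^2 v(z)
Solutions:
 v(z) = C1 + C2*z^(sqrt(3)/4 + 1)


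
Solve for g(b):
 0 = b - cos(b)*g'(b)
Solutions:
 g(b) = C1 + Integral(b/cos(b), b)


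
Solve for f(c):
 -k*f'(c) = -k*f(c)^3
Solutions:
 f(c) = -sqrt(2)*sqrt(-1/(C1 + c))/2
 f(c) = sqrt(2)*sqrt(-1/(C1 + c))/2


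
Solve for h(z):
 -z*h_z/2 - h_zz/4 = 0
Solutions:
 h(z) = C1 + C2*erf(z)


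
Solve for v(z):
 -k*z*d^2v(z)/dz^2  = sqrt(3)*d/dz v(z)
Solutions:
 v(z) = C1 + z^(((re(k) - sqrt(3))*re(k) + im(k)^2)/(re(k)^2 + im(k)^2))*(C2*sin(sqrt(3)*log(z)*Abs(im(k))/(re(k)^2 + im(k)^2)) + C3*cos(sqrt(3)*log(z)*im(k)/(re(k)^2 + im(k)^2)))


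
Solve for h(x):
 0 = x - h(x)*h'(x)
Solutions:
 h(x) = -sqrt(C1 + x^2)
 h(x) = sqrt(C1 + x^2)


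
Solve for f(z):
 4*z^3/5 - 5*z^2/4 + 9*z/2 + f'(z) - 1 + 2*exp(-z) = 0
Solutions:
 f(z) = C1 - z^4/5 + 5*z^3/12 - 9*z^2/4 + z + 2*exp(-z)


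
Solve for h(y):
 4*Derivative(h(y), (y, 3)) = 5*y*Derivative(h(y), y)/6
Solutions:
 h(y) = C1 + Integral(C2*airyai(3^(2/3)*5^(1/3)*y/6) + C3*airybi(3^(2/3)*5^(1/3)*y/6), y)


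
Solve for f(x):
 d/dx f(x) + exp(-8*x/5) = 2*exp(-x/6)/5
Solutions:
 f(x) = C1 + 5*exp(-8*x/5)/8 - 12*exp(-x/6)/5


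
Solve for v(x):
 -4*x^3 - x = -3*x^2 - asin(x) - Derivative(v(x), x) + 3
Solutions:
 v(x) = C1 + x^4 - x^3 + x^2/2 - x*asin(x) + 3*x - sqrt(1 - x^2)


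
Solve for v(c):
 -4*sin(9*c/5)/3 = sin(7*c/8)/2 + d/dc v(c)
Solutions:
 v(c) = C1 + 4*cos(7*c/8)/7 + 20*cos(9*c/5)/27


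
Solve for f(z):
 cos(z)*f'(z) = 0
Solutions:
 f(z) = C1


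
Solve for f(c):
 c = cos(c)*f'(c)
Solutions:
 f(c) = C1 + Integral(c/cos(c), c)


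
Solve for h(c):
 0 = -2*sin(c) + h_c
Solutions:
 h(c) = C1 - 2*cos(c)


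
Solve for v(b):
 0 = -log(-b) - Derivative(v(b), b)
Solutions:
 v(b) = C1 - b*log(-b) + b


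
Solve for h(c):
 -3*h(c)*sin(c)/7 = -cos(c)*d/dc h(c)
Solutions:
 h(c) = C1/cos(c)^(3/7)


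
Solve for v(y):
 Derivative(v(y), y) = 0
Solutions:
 v(y) = C1


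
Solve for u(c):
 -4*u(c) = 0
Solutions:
 u(c) = 0


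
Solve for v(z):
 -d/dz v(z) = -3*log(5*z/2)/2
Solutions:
 v(z) = C1 + 3*z*log(z)/2 - 3*z/2 - 3*z*log(2)/2 + 3*z*log(5)/2


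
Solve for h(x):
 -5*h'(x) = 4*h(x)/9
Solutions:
 h(x) = C1*exp(-4*x/45)


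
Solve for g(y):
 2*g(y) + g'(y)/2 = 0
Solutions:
 g(y) = C1*exp(-4*y)


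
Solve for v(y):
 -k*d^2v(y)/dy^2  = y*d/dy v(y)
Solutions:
 v(y) = C1 + C2*sqrt(k)*erf(sqrt(2)*y*sqrt(1/k)/2)


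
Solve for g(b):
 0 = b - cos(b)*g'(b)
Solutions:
 g(b) = C1 + Integral(b/cos(b), b)


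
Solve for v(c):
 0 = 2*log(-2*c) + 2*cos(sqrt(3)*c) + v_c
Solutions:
 v(c) = C1 - 2*c*log(-c) - 2*c*log(2) + 2*c - 2*sqrt(3)*sin(sqrt(3)*c)/3


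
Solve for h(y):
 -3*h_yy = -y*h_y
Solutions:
 h(y) = C1 + C2*erfi(sqrt(6)*y/6)


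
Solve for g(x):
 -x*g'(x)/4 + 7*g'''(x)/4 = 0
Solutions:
 g(x) = C1 + Integral(C2*airyai(7^(2/3)*x/7) + C3*airybi(7^(2/3)*x/7), x)


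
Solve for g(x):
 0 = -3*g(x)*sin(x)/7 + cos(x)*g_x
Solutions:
 g(x) = C1/cos(x)^(3/7)


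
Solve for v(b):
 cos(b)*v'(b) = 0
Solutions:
 v(b) = C1


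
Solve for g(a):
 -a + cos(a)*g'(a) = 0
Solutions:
 g(a) = C1 + Integral(a/cos(a), a)


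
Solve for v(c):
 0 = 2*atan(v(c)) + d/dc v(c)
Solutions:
 Integral(1/atan(_y), (_y, v(c))) = C1 - 2*c


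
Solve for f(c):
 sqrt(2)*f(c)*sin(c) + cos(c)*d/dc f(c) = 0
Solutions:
 f(c) = C1*cos(c)^(sqrt(2))


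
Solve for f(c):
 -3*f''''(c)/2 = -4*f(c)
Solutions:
 f(c) = C1*exp(-6^(3/4)*c/3) + C2*exp(6^(3/4)*c/3) + C3*sin(6^(3/4)*c/3) + C4*cos(6^(3/4)*c/3)


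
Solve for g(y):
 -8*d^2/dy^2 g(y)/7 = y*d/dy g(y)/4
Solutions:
 g(y) = C1 + C2*erf(sqrt(7)*y/8)


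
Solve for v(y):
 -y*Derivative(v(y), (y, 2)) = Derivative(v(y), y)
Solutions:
 v(y) = C1 + C2*log(y)


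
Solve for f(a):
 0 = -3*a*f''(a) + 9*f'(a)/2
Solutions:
 f(a) = C1 + C2*a^(5/2)


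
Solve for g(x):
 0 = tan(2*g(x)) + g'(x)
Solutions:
 g(x) = -asin(C1*exp(-2*x))/2 + pi/2
 g(x) = asin(C1*exp(-2*x))/2


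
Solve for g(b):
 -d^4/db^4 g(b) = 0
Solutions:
 g(b) = C1 + C2*b + C3*b^2 + C4*b^3


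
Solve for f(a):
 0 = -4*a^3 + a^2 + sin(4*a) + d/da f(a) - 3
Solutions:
 f(a) = C1 + a^4 - a^3/3 + 3*a + cos(4*a)/4


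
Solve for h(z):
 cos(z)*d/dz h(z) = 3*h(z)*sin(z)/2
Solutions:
 h(z) = C1/cos(z)^(3/2)


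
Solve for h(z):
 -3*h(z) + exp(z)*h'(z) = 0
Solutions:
 h(z) = C1*exp(-3*exp(-z))


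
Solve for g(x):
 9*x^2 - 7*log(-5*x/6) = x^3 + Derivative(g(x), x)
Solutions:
 g(x) = C1 - x^4/4 + 3*x^3 - 7*x*log(-x) + 7*x*(-log(5) + 1 + log(6))


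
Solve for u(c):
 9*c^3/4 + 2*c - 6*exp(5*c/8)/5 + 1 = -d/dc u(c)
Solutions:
 u(c) = C1 - 9*c^4/16 - c^2 - c + 48*exp(5*c/8)/25


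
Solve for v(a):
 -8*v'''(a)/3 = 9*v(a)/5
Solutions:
 v(a) = C3*exp(-3*5^(2/3)*a/10) + (C1*sin(3*sqrt(3)*5^(2/3)*a/20) + C2*cos(3*sqrt(3)*5^(2/3)*a/20))*exp(3*5^(2/3)*a/20)


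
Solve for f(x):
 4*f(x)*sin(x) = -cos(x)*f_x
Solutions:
 f(x) = C1*cos(x)^4


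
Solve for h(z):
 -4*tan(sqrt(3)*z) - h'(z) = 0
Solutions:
 h(z) = C1 + 4*sqrt(3)*log(cos(sqrt(3)*z))/3


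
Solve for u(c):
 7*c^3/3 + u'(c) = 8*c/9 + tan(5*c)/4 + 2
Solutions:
 u(c) = C1 - 7*c^4/12 + 4*c^2/9 + 2*c - log(cos(5*c))/20


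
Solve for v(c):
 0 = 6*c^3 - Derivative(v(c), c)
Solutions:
 v(c) = C1 + 3*c^4/2


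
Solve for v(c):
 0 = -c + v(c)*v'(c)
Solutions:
 v(c) = -sqrt(C1 + c^2)
 v(c) = sqrt(C1 + c^2)


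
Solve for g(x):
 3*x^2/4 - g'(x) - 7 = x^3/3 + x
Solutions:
 g(x) = C1 - x^4/12 + x^3/4 - x^2/2 - 7*x


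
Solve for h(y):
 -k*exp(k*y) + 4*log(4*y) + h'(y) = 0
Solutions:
 h(y) = C1 - 4*y*log(y) + 4*y*(1 - 2*log(2)) + exp(k*y)


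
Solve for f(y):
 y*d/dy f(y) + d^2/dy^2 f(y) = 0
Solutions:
 f(y) = C1 + C2*erf(sqrt(2)*y/2)


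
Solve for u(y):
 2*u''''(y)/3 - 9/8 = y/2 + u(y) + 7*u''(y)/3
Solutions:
 u(y) = C1*exp(-y*sqrt(7 + sqrt(73))/2) + C2*exp(y*sqrt(7 + sqrt(73))/2) + C3*sin(y*sqrt(-7 + sqrt(73))/2) + C4*cos(y*sqrt(-7 + sqrt(73))/2) - y/2 - 9/8


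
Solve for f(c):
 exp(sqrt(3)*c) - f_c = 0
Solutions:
 f(c) = C1 + sqrt(3)*exp(sqrt(3)*c)/3


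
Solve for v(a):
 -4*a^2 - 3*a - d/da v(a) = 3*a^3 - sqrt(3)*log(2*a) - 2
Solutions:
 v(a) = C1 - 3*a^4/4 - 4*a^3/3 - 3*a^2/2 + sqrt(3)*a*log(a) - sqrt(3)*a + sqrt(3)*a*log(2) + 2*a


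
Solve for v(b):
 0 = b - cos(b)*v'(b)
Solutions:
 v(b) = C1 + Integral(b/cos(b), b)


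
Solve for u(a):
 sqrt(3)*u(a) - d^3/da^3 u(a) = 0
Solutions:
 u(a) = C3*exp(3^(1/6)*a) + (C1*sin(3^(2/3)*a/2) + C2*cos(3^(2/3)*a/2))*exp(-3^(1/6)*a/2)


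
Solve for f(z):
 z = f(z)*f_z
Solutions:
 f(z) = -sqrt(C1 + z^2)
 f(z) = sqrt(C1 + z^2)


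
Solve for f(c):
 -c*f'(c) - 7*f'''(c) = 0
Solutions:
 f(c) = C1 + Integral(C2*airyai(-7^(2/3)*c/7) + C3*airybi(-7^(2/3)*c/7), c)


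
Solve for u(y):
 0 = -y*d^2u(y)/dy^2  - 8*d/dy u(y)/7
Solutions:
 u(y) = C1 + C2/y^(1/7)


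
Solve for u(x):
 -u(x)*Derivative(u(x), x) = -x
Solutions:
 u(x) = -sqrt(C1 + x^2)
 u(x) = sqrt(C1 + x^2)


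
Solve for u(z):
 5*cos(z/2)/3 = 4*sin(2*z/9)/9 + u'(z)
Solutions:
 u(z) = C1 + 10*sin(z/2)/3 + 2*cos(2*z/9)


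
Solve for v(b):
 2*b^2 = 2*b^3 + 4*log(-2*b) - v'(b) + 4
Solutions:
 v(b) = C1 + b^4/2 - 2*b^3/3 + 4*b*log(-b) + 4*b*log(2)


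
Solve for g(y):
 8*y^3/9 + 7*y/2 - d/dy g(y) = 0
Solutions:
 g(y) = C1 + 2*y^4/9 + 7*y^2/4


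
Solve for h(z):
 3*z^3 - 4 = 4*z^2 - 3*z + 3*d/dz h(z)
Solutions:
 h(z) = C1 + z^4/4 - 4*z^3/9 + z^2/2 - 4*z/3


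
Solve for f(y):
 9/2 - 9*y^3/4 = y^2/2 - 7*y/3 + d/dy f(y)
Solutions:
 f(y) = C1 - 9*y^4/16 - y^3/6 + 7*y^2/6 + 9*y/2


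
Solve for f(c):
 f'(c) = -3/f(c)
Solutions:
 f(c) = -sqrt(C1 - 6*c)
 f(c) = sqrt(C1 - 6*c)


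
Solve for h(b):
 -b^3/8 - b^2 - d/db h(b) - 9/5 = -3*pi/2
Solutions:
 h(b) = C1 - b^4/32 - b^3/3 - 9*b/5 + 3*pi*b/2


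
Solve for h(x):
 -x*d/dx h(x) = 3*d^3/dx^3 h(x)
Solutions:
 h(x) = C1 + Integral(C2*airyai(-3^(2/3)*x/3) + C3*airybi(-3^(2/3)*x/3), x)


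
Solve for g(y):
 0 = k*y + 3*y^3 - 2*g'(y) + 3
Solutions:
 g(y) = C1 + k*y^2/4 + 3*y^4/8 + 3*y/2


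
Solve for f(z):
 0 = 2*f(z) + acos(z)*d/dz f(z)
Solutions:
 f(z) = C1*exp(-2*Integral(1/acos(z), z))


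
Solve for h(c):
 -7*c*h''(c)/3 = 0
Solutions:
 h(c) = C1 + C2*c


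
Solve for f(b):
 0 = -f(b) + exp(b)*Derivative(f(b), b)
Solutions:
 f(b) = C1*exp(-exp(-b))


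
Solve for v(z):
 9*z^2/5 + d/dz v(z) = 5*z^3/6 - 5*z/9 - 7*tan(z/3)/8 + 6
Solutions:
 v(z) = C1 + 5*z^4/24 - 3*z^3/5 - 5*z^2/18 + 6*z + 21*log(cos(z/3))/8


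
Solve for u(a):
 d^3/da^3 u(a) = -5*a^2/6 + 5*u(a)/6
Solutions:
 u(a) = C3*exp(5^(1/3)*6^(2/3)*a/6) + a^2 + (C1*sin(2^(2/3)*3^(1/6)*5^(1/3)*a/4) + C2*cos(2^(2/3)*3^(1/6)*5^(1/3)*a/4))*exp(-5^(1/3)*6^(2/3)*a/12)


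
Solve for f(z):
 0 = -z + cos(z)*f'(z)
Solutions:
 f(z) = C1 + Integral(z/cos(z), z)


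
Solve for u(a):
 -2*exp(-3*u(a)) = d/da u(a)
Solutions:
 u(a) = log(C1 - 6*a)/3
 u(a) = log((-3^(1/3) - 3^(5/6)*I)*(C1 - 2*a)^(1/3)/2)
 u(a) = log((-3^(1/3) + 3^(5/6)*I)*(C1 - 2*a)^(1/3)/2)


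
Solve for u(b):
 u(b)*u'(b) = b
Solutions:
 u(b) = -sqrt(C1 + b^2)
 u(b) = sqrt(C1 + b^2)


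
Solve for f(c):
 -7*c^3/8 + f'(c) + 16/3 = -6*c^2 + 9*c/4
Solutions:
 f(c) = C1 + 7*c^4/32 - 2*c^3 + 9*c^2/8 - 16*c/3


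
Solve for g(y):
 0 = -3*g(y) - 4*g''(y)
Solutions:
 g(y) = C1*sin(sqrt(3)*y/2) + C2*cos(sqrt(3)*y/2)


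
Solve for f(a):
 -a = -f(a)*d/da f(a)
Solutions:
 f(a) = -sqrt(C1 + a^2)
 f(a) = sqrt(C1 + a^2)


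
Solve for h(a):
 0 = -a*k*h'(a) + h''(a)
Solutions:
 h(a) = Piecewise((-sqrt(2)*sqrt(pi)*C1*erf(sqrt(2)*a*sqrt(-k)/2)/(2*sqrt(-k)) - C2, (k > 0) | (k < 0)), (-C1*a - C2, True))


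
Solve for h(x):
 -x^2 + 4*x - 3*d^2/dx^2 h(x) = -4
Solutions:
 h(x) = C1 + C2*x - x^4/36 + 2*x^3/9 + 2*x^2/3


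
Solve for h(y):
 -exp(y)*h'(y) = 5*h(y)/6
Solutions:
 h(y) = C1*exp(5*exp(-y)/6)


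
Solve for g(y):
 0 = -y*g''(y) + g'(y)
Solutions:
 g(y) = C1 + C2*y^2


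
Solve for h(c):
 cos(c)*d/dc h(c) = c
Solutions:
 h(c) = C1 + Integral(c/cos(c), c)


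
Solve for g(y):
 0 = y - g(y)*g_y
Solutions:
 g(y) = -sqrt(C1 + y^2)
 g(y) = sqrt(C1 + y^2)


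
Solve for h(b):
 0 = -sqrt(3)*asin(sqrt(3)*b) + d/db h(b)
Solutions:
 h(b) = C1 + sqrt(3)*(b*asin(sqrt(3)*b) + sqrt(3)*sqrt(1 - 3*b^2)/3)


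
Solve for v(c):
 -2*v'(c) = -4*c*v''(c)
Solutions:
 v(c) = C1 + C2*c^(3/2)


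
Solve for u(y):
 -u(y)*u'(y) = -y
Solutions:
 u(y) = -sqrt(C1 + y^2)
 u(y) = sqrt(C1 + y^2)


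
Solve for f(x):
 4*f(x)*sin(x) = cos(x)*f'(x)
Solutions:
 f(x) = C1/cos(x)^4


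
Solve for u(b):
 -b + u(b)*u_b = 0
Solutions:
 u(b) = -sqrt(C1 + b^2)
 u(b) = sqrt(C1 + b^2)


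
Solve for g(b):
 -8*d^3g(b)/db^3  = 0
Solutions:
 g(b) = C1 + C2*b + C3*b^2


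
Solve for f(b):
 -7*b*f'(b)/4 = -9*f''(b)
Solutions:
 f(b) = C1 + C2*erfi(sqrt(14)*b/12)


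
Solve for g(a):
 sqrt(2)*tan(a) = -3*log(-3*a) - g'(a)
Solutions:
 g(a) = C1 - 3*a*log(-a) - 3*a*log(3) + 3*a + sqrt(2)*log(cos(a))


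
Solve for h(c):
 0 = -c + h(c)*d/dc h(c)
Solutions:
 h(c) = -sqrt(C1 + c^2)
 h(c) = sqrt(C1 + c^2)


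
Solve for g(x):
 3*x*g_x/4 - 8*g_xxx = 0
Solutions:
 g(x) = C1 + Integral(C2*airyai(6^(1/3)*x/4) + C3*airybi(6^(1/3)*x/4), x)


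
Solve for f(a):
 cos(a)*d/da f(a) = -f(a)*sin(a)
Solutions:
 f(a) = C1*cos(a)


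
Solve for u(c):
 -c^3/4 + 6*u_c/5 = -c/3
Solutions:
 u(c) = C1 + 5*c^4/96 - 5*c^2/36


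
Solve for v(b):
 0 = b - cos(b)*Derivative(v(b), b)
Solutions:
 v(b) = C1 + Integral(b/cos(b), b)


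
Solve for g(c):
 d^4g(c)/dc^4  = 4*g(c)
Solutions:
 g(c) = C1*exp(-sqrt(2)*c) + C2*exp(sqrt(2)*c) + C3*sin(sqrt(2)*c) + C4*cos(sqrt(2)*c)


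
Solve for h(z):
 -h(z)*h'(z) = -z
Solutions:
 h(z) = -sqrt(C1 + z^2)
 h(z) = sqrt(C1 + z^2)


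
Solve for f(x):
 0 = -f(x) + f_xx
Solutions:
 f(x) = C1*exp(-x) + C2*exp(x)


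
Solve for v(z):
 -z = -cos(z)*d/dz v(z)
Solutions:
 v(z) = C1 + Integral(z/cos(z), z)


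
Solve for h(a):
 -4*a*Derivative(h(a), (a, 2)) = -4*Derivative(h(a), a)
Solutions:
 h(a) = C1 + C2*a^2


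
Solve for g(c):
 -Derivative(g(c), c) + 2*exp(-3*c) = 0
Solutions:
 g(c) = C1 - 2*exp(-3*c)/3


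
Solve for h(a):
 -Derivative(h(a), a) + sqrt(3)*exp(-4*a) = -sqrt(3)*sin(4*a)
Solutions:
 h(a) = C1 - sqrt(3)*cos(4*a)/4 - sqrt(3)*exp(-4*a)/4


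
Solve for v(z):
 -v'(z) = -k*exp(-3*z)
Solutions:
 v(z) = C1 - k*exp(-3*z)/3


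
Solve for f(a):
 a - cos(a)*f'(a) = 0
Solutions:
 f(a) = C1 + Integral(a/cos(a), a)


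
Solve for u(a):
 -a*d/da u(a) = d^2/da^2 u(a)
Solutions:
 u(a) = C1 + C2*erf(sqrt(2)*a/2)


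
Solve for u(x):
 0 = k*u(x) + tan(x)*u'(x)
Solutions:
 u(x) = C1*exp(-k*log(sin(x)))


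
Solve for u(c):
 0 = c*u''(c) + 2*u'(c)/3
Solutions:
 u(c) = C1 + C2*c^(1/3)


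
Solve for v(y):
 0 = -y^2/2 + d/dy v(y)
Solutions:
 v(y) = C1 + y^3/6


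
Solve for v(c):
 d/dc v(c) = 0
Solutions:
 v(c) = C1


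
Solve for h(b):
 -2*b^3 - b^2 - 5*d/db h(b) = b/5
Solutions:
 h(b) = C1 - b^4/10 - b^3/15 - b^2/50


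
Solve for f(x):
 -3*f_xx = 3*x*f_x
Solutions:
 f(x) = C1 + C2*erf(sqrt(2)*x/2)


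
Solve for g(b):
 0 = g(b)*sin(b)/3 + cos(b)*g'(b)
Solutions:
 g(b) = C1*cos(b)^(1/3)


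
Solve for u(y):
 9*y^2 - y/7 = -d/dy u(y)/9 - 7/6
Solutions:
 u(y) = C1 - 27*y^3 + 9*y^2/14 - 21*y/2


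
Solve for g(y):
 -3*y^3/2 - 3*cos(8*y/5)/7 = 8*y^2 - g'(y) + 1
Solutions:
 g(y) = C1 + 3*y^4/8 + 8*y^3/3 + y + 15*sin(8*y/5)/56


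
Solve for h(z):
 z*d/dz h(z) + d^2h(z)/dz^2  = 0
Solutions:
 h(z) = C1 + C2*erf(sqrt(2)*z/2)


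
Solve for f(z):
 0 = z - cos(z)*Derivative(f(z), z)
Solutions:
 f(z) = C1 + Integral(z/cos(z), z)


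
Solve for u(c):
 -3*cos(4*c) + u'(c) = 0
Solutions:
 u(c) = C1 + 3*sin(4*c)/4


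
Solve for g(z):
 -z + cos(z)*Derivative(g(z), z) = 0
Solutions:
 g(z) = C1 + Integral(z/cos(z), z)


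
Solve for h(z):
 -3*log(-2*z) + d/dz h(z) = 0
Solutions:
 h(z) = C1 + 3*z*log(-z) + 3*z*(-1 + log(2))


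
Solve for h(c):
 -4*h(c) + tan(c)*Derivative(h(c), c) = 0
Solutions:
 h(c) = C1*sin(c)^4


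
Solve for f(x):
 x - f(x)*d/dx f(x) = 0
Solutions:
 f(x) = -sqrt(C1 + x^2)
 f(x) = sqrt(C1 + x^2)


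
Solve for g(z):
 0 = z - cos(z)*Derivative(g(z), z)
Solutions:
 g(z) = C1 + Integral(z/cos(z), z)


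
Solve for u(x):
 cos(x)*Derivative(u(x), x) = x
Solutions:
 u(x) = C1 + Integral(x/cos(x), x)


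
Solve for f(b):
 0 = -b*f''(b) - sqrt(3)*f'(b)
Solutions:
 f(b) = C1 + C2*b^(1 - sqrt(3))


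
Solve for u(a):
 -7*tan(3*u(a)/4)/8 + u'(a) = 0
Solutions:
 u(a) = -4*asin(C1*exp(21*a/32))/3 + 4*pi/3
 u(a) = 4*asin(C1*exp(21*a/32))/3


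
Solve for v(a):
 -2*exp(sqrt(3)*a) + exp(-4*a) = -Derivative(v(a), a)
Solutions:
 v(a) = C1 + 2*sqrt(3)*exp(sqrt(3)*a)/3 + exp(-4*a)/4


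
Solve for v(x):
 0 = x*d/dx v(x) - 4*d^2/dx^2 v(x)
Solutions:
 v(x) = C1 + C2*erfi(sqrt(2)*x/4)


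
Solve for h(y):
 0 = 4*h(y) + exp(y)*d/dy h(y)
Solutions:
 h(y) = C1*exp(4*exp(-y))


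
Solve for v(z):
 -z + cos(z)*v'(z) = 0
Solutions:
 v(z) = C1 + Integral(z/cos(z), z)


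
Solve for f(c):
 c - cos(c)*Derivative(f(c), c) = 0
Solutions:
 f(c) = C1 + Integral(c/cos(c), c)


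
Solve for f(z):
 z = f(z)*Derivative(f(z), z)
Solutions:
 f(z) = -sqrt(C1 + z^2)
 f(z) = sqrt(C1 + z^2)


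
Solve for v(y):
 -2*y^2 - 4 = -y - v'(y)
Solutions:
 v(y) = C1 + 2*y^3/3 - y^2/2 + 4*y


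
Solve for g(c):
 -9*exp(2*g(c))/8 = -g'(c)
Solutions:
 g(c) = log(-1/(C1 + 9*c))/2 + log(2)
 g(c) = log(-sqrt(-1/(C1 + 9*c))) + log(2)


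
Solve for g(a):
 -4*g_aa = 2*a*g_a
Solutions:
 g(a) = C1 + C2*erf(a/2)


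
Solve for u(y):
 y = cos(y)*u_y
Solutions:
 u(y) = C1 + Integral(y/cos(y), y)


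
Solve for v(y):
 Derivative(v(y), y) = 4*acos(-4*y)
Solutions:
 v(y) = C1 + 4*y*acos(-4*y) + sqrt(1 - 16*y^2)


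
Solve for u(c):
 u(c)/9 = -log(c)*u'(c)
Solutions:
 u(c) = C1*exp(-li(c)/9)


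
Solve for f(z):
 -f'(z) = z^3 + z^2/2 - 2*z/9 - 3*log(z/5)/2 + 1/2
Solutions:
 f(z) = C1 - z^4/4 - z^3/6 + z^2/9 + 3*z*log(z)/2 - 3*z*log(5)/2 - 2*z


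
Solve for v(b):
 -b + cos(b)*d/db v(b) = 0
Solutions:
 v(b) = C1 + Integral(b/cos(b), b)


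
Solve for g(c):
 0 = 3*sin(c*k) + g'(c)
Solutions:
 g(c) = C1 + 3*cos(c*k)/k


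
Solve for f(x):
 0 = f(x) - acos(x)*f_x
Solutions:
 f(x) = C1*exp(Integral(1/acos(x), x))


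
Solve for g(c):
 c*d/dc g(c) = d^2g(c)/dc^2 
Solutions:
 g(c) = C1 + C2*erfi(sqrt(2)*c/2)


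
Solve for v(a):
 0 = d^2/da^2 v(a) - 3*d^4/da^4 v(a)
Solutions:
 v(a) = C1 + C2*a + C3*exp(-sqrt(3)*a/3) + C4*exp(sqrt(3)*a/3)


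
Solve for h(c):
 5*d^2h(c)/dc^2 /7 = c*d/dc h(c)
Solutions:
 h(c) = C1 + C2*erfi(sqrt(70)*c/10)


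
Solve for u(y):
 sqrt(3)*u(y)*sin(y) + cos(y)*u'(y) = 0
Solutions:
 u(y) = C1*cos(y)^(sqrt(3))


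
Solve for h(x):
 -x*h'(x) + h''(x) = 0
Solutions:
 h(x) = C1 + C2*erfi(sqrt(2)*x/2)


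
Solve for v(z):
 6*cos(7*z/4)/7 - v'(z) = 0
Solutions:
 v(z) = C1 + 24*sin(7*z/4)/49


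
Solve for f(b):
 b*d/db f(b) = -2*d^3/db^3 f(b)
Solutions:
 f(b) = C1 + Integral(C2*airyai(-2^(2/3)*b/2) + C3*airybi(-2^(2/3)*b/2), b)


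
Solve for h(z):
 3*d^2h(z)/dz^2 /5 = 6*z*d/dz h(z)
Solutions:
 h(z) = C1 + C2*erfi(sqrt(5)*z)


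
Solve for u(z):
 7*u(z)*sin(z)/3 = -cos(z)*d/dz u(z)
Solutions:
 u(z) = C1*cos(z)^(7/3)


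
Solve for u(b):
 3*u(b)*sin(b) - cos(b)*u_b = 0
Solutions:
 u(b) = C1/cos(b)^3


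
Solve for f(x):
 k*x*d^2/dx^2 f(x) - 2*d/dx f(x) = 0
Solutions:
 f(x) = C1 + x^(((re(k) + 2)*re(k) + im(k)^2)/(re(k)^2 + im(k)^2))*(C2*sin(2*log(x)*Abs(im(k))/(re(k)^2 + im(k)^2)) + C3*cos(2*log(x)*im(k)/(re(k)^2 + im(k)^2)))


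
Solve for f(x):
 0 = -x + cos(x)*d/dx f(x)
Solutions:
 f(x) = C1 + Integral(x/cos(x), x)


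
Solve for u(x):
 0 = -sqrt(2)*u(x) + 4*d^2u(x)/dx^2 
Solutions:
 u(x) = C1*exp(-2^(1/4)*x/2) + C2*exp(2^(1/4)*x/2)


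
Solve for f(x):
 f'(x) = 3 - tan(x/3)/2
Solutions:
 f(x) = C1 + 3*x + 3*log(cos(x/3))/2


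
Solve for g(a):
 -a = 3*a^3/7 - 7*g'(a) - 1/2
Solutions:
 g(a) = C1 + 3*a^4/196 + a^2/14 - a/14


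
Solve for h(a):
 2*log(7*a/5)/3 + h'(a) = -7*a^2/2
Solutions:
 h(a) = C1 - 7*a^3/6 - 2*a*log(a)/3 - 2*a*log(7)/3 + 2*a/3 + 2*a*log(5)/3


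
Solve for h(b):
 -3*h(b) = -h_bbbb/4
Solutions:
 h(b) = C1*exp(-sqrt(2)*3^(1/4)*b) + C2*exp(sqrt(2)*3^(1/4)*b) + C3*sin(sqrt(2)*3^(1/4)*b) + C4*cos(sqrt(2)*3^(1/4)*b)


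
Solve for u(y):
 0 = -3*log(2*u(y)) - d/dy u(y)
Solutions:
 Integral(1/(log(_y) + log(2)), (_y, u(y)))/3 = C1 - y


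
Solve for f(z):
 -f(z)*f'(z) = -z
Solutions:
 f(z) = -sqrt(C1 + z^2)
 f(z) = sqrt(C1 + z^2)


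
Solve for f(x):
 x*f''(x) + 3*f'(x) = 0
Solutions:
 f(x) = C1 + C2/x^2


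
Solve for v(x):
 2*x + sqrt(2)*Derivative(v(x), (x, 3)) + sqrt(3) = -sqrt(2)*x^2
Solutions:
 v(x) = C1 + C2*x + C3*x^2 - x^5/60 - sqrt(2)*x^4/24 - sqrt(6)*x^3/12


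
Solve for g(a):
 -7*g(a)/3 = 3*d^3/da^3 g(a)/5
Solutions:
 g(a) = C3*exp(-105^(1/3)*a/3) + (C1*sin(3^(5/6)*35^(1/3)*a/6) + C2*cos(3^(5/6)*35^(1/3)*a/6))*exp(105^(1/3)*a/6)


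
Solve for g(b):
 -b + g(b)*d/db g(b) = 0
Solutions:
 g(b) = -sqrt(C1 + b^2)
 g(b) = sqrt(C1 + b^2)


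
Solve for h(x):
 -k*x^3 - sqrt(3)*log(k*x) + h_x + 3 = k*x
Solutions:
 h(x) = C1 + k*x^4/4 + k*x^2/2 + sqrt(3)*x*log(k*x) + x*(-3 - sqrt(3))


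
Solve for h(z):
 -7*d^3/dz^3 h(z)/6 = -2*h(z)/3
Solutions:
 h(z) = C3*exp(14^(2/3)*z/7) + (C1*sin(14^(2/3)*sqrt(3)*z/14) + C2*cos(14^(2/3)*sqrt(3)*z/14))*exp(-14^(2/3)*z/14)


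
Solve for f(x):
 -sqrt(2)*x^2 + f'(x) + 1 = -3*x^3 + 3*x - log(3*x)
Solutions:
 f(x) = C1 - 3*x^4/4 + sqrt(2)*x^3/3 + 3*x^2/2 - x*log(x) - x*log(3)


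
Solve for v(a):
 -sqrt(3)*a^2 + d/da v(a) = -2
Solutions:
 v(a) = C1 + sqrt(3)*a^3/3 - 2*a


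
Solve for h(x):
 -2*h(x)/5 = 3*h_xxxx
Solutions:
 h(x) = (C1*sin(30^(3/4)*x/30) + C2*cos(30^(3/4)*x/30))*exp(-30^(3/4)*x/30) + (C3*sin(30^(3/4)*x/30) + C4*cos(30^(3/4)*x/30))*exp(30^(3/4)*x/30)


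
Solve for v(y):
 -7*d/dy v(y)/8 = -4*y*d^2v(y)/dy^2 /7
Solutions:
 v(y) = C1 + C2*y^(81/32)


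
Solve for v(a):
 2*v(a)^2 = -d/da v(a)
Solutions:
 v(a) = 1/(C1 + 2*a)


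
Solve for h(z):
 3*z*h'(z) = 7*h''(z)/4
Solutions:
 h(z) = C1 + C2*erfi(sqrt(42)*z/7)


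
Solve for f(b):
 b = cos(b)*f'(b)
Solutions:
 f(b) = C1 + Integral(b/cos(b), b)


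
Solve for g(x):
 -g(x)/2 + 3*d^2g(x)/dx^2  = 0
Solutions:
 g(x) = C1*exp(-sqrt(6)*x/6) + C2*exp(sqrt(6)*x/6)


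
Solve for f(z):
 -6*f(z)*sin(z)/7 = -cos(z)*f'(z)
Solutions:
 f(z) = C1/cos(z)^(6/7)


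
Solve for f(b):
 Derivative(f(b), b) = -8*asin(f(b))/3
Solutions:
 Integral(1/asin(_y), (_y, f(b))) = C1 - 8*b/3


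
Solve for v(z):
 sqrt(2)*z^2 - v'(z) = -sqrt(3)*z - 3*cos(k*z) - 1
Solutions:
 v(z) = C1 + sqrt(2)*z^3/3 + sqrt(3)*z^2/2 + z + 3*sin(k*z)/k


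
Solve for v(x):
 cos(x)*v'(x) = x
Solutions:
 v(x) = C1 + Integral(x/cos(x), x)


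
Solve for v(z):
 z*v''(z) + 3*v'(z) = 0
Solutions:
 v(z) = C1 + C2/z^2


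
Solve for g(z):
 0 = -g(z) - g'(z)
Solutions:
 g(z) = C1*exp(-z)


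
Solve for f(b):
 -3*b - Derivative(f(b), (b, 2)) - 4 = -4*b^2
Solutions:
 f(b) = C1 + C2*b + b^4/3 - b^3/2 - 2*b^2


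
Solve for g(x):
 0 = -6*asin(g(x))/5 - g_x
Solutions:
 Integral(1/asin(_y), (_y, g(x))) = C1 - 6*x/5


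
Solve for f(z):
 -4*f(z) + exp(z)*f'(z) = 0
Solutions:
 f(z) = C1*exp(-4*exp(-z))


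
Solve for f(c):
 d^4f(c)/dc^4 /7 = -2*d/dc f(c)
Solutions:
 f(c) = C1 + C4*exp(-14^(1/3)*c) + (C2*sin(14^(1/3)*sqrt(3)*c/2) + C3*cos(14^(1/3)*sqrt(3)*c/2))*exp(14^(1/3)*c/2)


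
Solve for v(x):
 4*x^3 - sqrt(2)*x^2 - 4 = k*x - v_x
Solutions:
 v(x) = C1 + k*x^2/2 - x^4 + sqrt(2)*x^3/3 + 4*x


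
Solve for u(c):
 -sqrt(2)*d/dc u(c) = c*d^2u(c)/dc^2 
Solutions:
 u(c) = C1 + C2*c^(1 - sqrt(2))


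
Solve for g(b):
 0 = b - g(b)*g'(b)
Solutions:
 g(b) = -sqrt(C1 + b^2)
 g(b) = sqrt(C1 + b^2)


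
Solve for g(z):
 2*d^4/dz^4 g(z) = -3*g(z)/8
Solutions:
 g(z) = (C1*sin(sqrt(2)*3^(1/4)*z/4) + C2*cos(sqrt(2)*3^(1/4)*z/4))*exp(-sqrt(2)*3^(1/4)*z/4) + (C3*sin(sqrt(2)*3^(1/4)*z/4) + C4*cos(sqrt(2)*3^(1/4)*z/4))*exp(sqrt(2)*3^(1/4)*z/4)


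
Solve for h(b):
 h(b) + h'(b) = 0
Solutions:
 h(b) = C1*exp(-b)


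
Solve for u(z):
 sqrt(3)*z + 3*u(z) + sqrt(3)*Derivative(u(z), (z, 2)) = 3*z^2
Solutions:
 u(z) = C1*sin(3^(1/4)*z) + C2*cos(3^(1/4)*z) + z^2 - sqrt(3)*z/3 - 2*sqrt(3)/3


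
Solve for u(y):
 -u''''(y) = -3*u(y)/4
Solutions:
 u(y) = C1*exp(-sqrt(2)*3^(1/4)*y/2) + C2*exp(sqrt(2)*3^(1/4)*y/2) + C3*sin(sqrt(2)*3^(1/4)*y/2) + C4*cos(sqrt(2)*3^(1/4)*y/2)


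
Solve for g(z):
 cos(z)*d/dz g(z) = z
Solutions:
 g(z) = C1 + Integral(z/cos(z), z)


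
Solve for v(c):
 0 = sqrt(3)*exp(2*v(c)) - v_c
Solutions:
 v(c) = log(-sqrt(-1/(C1 + sqrt(3)*c))) - log(2)/2
 v(c) = log(-1/(C1 + sqrt(3)*c))/2 - log(2)/2
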